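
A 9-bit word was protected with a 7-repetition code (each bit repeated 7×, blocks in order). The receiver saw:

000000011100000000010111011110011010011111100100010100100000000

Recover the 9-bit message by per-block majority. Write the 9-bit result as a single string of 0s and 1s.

Block 1 (0000000): 0 ones → 0
Block 2 (1110000): 3 ones → 0
Block 3 (0000010): 1 one → 0
Block 4 (1110111): 6 ones → 1
Block 5 (1001101): 4 ones → 1
Block 6 (0011111): 5 ones → 1
Block 7 (1001000): 2 ones → 0
Block 8 (1010010): 3 ones → 0
Block 9 (0000000): 0 ones → 0

000111000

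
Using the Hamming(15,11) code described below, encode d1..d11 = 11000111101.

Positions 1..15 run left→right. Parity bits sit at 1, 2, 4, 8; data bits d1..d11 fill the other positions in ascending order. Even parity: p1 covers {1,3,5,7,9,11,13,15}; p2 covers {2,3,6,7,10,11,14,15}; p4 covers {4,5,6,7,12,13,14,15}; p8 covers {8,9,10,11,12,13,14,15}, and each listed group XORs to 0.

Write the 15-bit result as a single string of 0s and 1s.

Place data at non-parity positions: p1 p2 1 p4 1 0 0 p8 0 1 1 1 1 0 1
p1 (pos 1,3,5,7,9,11,13,15): XOR of data positions = 1⊕1⊕0⊕0⊕1⊕1⊕1 = 1
p2 (pos 2,3,6,7,10,11,14,15): XOR of data positions = 1⊕0⊕0⊕1⊕1⊕0⊕1 = 0
p4 (pos 4,5,6,7,12,13,14,15): XOR of data positions = 1⊕0⊕0⊕1⊕1⊕0⊕1 = 0
p8 (pos 8,9,10,11,12,13,14,15): XOR of data positions = 0⊕1⊕1⊕1⊕1⊕0⊕1 = 1
Codeword: 101010010111101

101010010111101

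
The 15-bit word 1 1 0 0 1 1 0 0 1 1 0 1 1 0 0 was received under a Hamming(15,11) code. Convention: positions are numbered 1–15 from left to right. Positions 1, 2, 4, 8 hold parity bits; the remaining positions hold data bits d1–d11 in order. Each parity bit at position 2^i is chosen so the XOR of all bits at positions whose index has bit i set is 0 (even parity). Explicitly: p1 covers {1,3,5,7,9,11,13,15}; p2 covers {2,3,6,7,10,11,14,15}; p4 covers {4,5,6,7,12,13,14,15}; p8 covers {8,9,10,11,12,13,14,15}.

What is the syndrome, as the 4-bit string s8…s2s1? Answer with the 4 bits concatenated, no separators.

0010

s1 (pos 1,3,5,7,9,11,13,15): 1⊕0⊕1⊕0⊕1⊕0⊕1⊕0 = 0
s2 (pos 2,3,6,7,10,11,14,15): 1⊕0⊕1⊕0⊕1⊕0⊕0⊕0 = 1
s4 (pos 4,5,6,7,12,13,14,15): 0⊕1⊕1⊕0⊕1⊕1⊕0⊕0 = 0
s8 (pos 8,9,10,11,12,13,14,15): 0⊕1⊕1⊕0⊕1⊕1⊕0⊕0 = 0
Syndrome s8…s1 = 0010 → error at position 2.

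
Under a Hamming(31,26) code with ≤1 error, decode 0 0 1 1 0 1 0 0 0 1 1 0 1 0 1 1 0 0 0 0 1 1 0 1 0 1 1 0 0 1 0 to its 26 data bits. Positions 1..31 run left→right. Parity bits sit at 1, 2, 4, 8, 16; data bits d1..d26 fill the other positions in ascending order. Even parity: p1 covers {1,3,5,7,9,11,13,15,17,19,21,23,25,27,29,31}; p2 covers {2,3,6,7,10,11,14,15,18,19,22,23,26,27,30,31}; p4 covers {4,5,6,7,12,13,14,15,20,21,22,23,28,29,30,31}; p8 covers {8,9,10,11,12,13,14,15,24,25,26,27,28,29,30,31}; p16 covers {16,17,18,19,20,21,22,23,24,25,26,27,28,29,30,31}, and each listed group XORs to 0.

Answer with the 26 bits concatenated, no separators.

10100110101000010010110010

s1 (pos 1,3,5,7,9,11,13,15,17,19,21,23,25,27,29,31): 0⊕1⊕0⊕0⊕0⊕1⊕1⊕1⊕0⊕0⊕1⊕0⊕0⊕1⊕0⊕0 = 0
s2 (pos 2,3,6,7,10,11,14,15,18,19,22,23,26,27,30,31): 0⊕1⊕1⊕0⊕1⊕1⊕0⊕1⊕0⊕0⊕1⊕0⊕1⊕1⊕1⊕0 = 1
s4 (pos 4,5,6,7,12,13,14,15,20,21,22,23,28,29,30,31): 1⊕0⊕1⊕0⊕0⊕1⊕0⊕1⊕0⊕1⊕1⊕0⊕0⊕0⊕1⊕0 = 1
s8 (pos 8,9,10,11,12,13,14,15,24,25,26,27,28,29,30,31): 0⊕0⊕1⊕1⊕0⊕1⊕0⊕1⊕1⊕0⊕1⊕1⊕0⊕0⊕1⊕0 = 0
s16 (pos 16,17,18,19,20,21,22,23,24,25,26,27,28,29,30,31): 1⊕0⊕0⊕0⊕0⊕1⊕1⊕0⊕1⊕0⊕1⊕1⊕0⊕0⊕1⊕0 = 1
Syndrome s16…s1 = 10110 → error at position 22.
Flip position 22: 0011010001101011000011010110010 → 0011010001101011000010010110010
Read data bits from positions 3,5,6,7,9,10,11,12,13,14,15,17,18,19,20,21,22,23,24,25,26,27,28,29,30,31: 10100110101000010010110010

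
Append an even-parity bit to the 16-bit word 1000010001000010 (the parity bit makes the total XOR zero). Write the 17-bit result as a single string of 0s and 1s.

10000100010000100

XOR of the 16 data bits: 1⊕0⊕0⊕0⊕0⊕1⊕0⊕0⊕0⊕1⊕0⊕0⊕0⊕0⊕1⊕0 = 0
Parity bit = 0 (so all 17 bits XOR to 0).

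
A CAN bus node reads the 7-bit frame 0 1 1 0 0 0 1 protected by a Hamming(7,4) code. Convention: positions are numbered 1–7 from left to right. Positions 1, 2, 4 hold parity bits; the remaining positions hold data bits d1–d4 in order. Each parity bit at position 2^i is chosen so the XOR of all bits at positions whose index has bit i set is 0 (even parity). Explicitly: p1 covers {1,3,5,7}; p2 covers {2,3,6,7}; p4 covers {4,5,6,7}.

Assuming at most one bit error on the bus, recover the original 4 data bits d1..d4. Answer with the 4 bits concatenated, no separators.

1011

s1 (pos 1,3,5,7): 0⊕1⊕0⊕1 = 0
s2 (pos 2,3,6,7): 1⊕1⊕0⊕1 = 1
s4 (pos 4,5,6,7): 0⊕0⊕0⊕1 = 1
Syndrome s4…s1 = 110 → error at position 6.
Flip position 6: 0110001 → 0110011
Read data bits from positions 3,5,6,7: 1011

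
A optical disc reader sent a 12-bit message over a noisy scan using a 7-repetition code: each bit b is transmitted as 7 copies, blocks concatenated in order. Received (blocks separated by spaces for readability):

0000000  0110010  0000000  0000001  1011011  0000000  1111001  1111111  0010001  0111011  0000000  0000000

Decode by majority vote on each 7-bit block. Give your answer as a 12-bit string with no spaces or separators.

Block 1 (0000000): 0 ones → 0
Block 2 (0110010): 3 ones → 0
Block 3 (0000000): 0 ones → 0
Block 4 (0000001): 1 one → 0
Block 5 (1011011): 5 ones → 1
Block 6 (0000000): 0 ones → 0
Block 7 (1111001): 5 ones → 1
Block 8 (1111111): 7 ones → 1
Block 9 (0010001): 2 ones → 0
Block 10 (0111011): 5 ones → 1
Block 11 (0000000): 0 ones → 0
Block 12 (0000000): 0 ones → 0

000010110100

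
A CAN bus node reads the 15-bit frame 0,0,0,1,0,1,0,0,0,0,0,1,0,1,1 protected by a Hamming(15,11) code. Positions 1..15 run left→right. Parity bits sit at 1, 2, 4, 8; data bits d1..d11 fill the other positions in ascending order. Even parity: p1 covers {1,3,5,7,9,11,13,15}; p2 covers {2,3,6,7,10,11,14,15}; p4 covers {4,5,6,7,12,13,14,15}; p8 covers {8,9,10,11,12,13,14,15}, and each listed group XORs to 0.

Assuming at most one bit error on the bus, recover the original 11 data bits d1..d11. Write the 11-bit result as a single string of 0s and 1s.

00100001010

s1 (pos 1,3,5,7,9,11,13,15): 0⊕0⊕0⊕0⊕0⊕0⊕0⊕1 = 1
s2 (pos 2,3,6,7,10,11,14,15): 0⊕0⊕1⊕0⊕0⊕0⊕1⊕1 = 1
s4 (pos 4,5,6,7,12,13,14,15): 1⊕0⊕1⊕0⊕1⊕0⊕1⊕1 = 1
s8 (pos 8,9,10,11,12,13,14,15): 0⊕0⊕0⊕0⊕1⊕0⊕1⊕1 = 1
Syndrome s8…s1 = 1111 → error at position 15.
Flip position 15: 000101000001011 → 000101000001010
Read data bits from positions 3,5,6,7,9,10,11,12,13,14,15: 00100001010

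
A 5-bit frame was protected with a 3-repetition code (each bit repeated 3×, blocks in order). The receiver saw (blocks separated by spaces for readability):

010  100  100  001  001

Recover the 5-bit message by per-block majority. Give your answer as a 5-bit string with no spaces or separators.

Block 1 (010): 1 one → 0
Block 2 (100): 1 one → 0
Block 3 (100): 1 one → 0
Block 4 (001): 1 one → 0
Block 5 (001): 1 one → 0

00000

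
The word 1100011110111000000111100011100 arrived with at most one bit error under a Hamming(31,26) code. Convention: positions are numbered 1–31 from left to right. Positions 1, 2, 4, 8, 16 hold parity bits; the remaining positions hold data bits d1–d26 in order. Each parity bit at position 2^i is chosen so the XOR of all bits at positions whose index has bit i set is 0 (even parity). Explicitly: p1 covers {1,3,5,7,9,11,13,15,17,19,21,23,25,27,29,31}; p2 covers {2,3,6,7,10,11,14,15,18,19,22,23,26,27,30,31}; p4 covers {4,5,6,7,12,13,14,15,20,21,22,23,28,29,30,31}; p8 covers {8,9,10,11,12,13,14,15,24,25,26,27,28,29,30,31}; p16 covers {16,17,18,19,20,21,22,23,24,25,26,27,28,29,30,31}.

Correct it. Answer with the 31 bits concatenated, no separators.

s1 (pos 1,3,5,7,9,11,13,15,17,19,21,23,25,27,29,31): 1⊕0⊕0⊕1⊕1⊕1⊕1⊕0⊕0⊕0⊕1⊕1⊕0⊕1⊕1⊕0 = 1
s2 (pos 2,3,6,7,10,11,14,15,18,19,22,23,26,27,30,31): 1⊕0⊕1⊕1⊕0⊕1⊕0⊕0⊕0⊕0⊕1⊕1⊕0⊕1⊕0⊕0 = 1
s4 (pos 4,5,6,7,12,13,14,15,20,21,22,23,28,29,30,31): 0⊕0⊕1⊕1⊕1⊕1⊕0⊕0⊕1⊕1⊕1⊕1⊕1⊕1⊕0⊕0 = 0
s8 (pos 8,9,10,11,12,13,14,15,24,25,26,27,28,29,30,31): 1⊕1⊕0⊕1⊕1⊕1⊕0⊕0⊕0⊕0⊕0⊕1⊕1⊕1⊕0⊕0 = 0
s16 (pos 16,17,18,19,20,21,22,23,24,25,26,27,28,29,30,31): 0⊕0⊕0⊕0⊕1⊕1⊕1⊕1⊕0⊕0⊕0⊕1⊕1⊕1⊕0⊕0 = 1
Syndrome s16…s1 = 10011 → error at position 19.
Flip position 19: 1100011110111000000111100011100 → 1100011110111000001111100011100

1100011110111000001111100011100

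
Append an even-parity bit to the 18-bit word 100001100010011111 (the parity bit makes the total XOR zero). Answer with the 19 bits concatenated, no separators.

1000011000100111111

XOR of the 18 data bits: 1⊕0⊕0⊕0⊕0⊕1⊕1⊕0⊕0⊕0⊕1⊕0⊕0⊕1⊕1⊕1⊕1⊕1 = 1
Parity bit = 1 (so all 19 bits XOR to 0).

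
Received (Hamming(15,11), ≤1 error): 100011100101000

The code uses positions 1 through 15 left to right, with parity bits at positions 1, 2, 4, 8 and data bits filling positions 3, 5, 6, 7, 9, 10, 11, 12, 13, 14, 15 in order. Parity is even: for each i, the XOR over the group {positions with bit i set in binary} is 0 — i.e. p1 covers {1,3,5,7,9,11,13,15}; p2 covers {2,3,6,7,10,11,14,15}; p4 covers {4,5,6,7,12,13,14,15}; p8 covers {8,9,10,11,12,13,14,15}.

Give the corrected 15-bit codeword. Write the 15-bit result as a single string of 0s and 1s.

101011100101000

s1 (pos 1,3,5,7,9,11,13,15): 1⊕0⊕1⊕1⊕0⊕0⊕0⊕0 = 1
s2 (pos 2,3,6,7,10,11,14,15): 0⊕0⊕1⊕1⊕1⊕0⊕0⊕0 = 1
s4 (pos 4,5,6,7,12,13,14,15): 0⊕1⊕1⊕1⊕1⊕0⊕0⊕0 = 0
s8 (pos 8,9,10,11,12,13,14,15): 0⊕0⊕1⊕0⊕1⊕0⊕0⊕0 = 0
Syndrome s8…s1 = 0011 → error at position 3.
Flip position 3: 100011100101000 → 101011100101000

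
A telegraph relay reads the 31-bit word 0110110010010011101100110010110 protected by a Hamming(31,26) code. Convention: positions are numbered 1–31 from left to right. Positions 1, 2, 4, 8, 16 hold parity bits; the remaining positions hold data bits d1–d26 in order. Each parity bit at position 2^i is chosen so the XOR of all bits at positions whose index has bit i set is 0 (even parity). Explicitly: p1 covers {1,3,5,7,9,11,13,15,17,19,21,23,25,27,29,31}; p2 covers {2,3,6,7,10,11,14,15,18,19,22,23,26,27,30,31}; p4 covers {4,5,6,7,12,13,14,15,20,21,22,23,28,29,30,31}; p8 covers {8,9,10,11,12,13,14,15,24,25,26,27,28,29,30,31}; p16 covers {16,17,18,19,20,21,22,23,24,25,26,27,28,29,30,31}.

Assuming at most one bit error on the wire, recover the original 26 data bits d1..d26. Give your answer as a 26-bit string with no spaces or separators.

s1 (pos 1,3,5,7,9,11,13,15,17,19,21,23,25,27,29,31): 0⊕1⊕1⊕0⊕1⊕0⊕0⊕1⊕1⊕1⊕0⊕1⊕0⊕1⊕1⊕0 = 1
s2 (pos 2,3,6,7,10,11,14,15,18,19,22,23,26,27,30,31): 1⊕1⊕1⊕0⊕0⊕0⊕0⊕1⊕0⊕1⊕0⊕1⊕0⊕1⊕1⊕0 = 0
s4 (pos 4,5,6,7,12,13,14,15,20,21,22,23,28,29,30,31): 0⊕1⊕1⊕0⊕1⊕0⊕0⊕1⊕1⊕0⊕0⊕1⊕0⊕1⊕1⊕0 = 0
s8 (pos 8,9,10,11,12,13,14,15,24,25,26,27,28,29,30,31): 0⊕1⊕0⊕0⊕1⊕0⊕0⊕1⊕1⊕0⊕0⊕1⊕0⊕1⊕1⊕0 = 1
s16 (pos 16,17,18,19,20,21,22,23,24,25,26,27,28,29,30,31): 1⊕1⊕0⊕1⊕1⊕0⊕0⊕1⊕1⊕0⊕0⊕1⊕0⊕1⊕1⊕0 = 1
Syndrome s16…s1 = 11001 → error at position 25.
Flip position 25: 0110110010010011101100110010110 → 0110110010010011101100111010110
Read data bits from positions 3,5,6,7,9,10,11,12,13,14,15,17,18,19,20,21,22,23,24,25,26,27,28,29,30,31: 11101001001101100111010110

11101001001101100111010110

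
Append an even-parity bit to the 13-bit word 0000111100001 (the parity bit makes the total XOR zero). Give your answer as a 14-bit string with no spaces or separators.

XOR of the 13 data bits: 0⊕0⊕0⊕0⊕1⊕1⊕1⊕1⊕0⊕0⊕0⊕0⊕1 = 1
Parity bit = 1 (so all 14 bits XOR to 0).

00001111000011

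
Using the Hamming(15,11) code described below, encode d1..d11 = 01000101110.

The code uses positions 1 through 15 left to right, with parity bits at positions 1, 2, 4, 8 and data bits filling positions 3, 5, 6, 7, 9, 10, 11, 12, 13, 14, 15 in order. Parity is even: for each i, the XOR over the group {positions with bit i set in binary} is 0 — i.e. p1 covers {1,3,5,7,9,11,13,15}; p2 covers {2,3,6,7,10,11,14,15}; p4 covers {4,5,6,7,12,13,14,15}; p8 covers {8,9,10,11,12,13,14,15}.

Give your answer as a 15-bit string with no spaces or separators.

000010000101110

Place data at non-parity positions: p1 p2 0 p4 1 0 0 p8 0 1 0 1 1 1 0
p1 (pos 1,3,5,7,9,11,13,15): XOR of data positions = 0⊕1⊕0⊕0⊕0⊕1⊕0 = 0
p2 (pos 2,3,6,7,10,11,14,15): XOR of data positions = 0⊕0⊕0⊕1⊕0⊕1⊕0 = 0
p4 (pos 4,5,6,7,12,13,14,15): XOR of data positions = 1⊕0⊕0⊕1⊕1⊕1⊕0 = 0
p8 (pos 8,9,10,11,12,13,14,15): XOR of data positions = 0⊕1⊕0⊕1⊕1⊕1⊕0 = 0
Codeword: 000010000101110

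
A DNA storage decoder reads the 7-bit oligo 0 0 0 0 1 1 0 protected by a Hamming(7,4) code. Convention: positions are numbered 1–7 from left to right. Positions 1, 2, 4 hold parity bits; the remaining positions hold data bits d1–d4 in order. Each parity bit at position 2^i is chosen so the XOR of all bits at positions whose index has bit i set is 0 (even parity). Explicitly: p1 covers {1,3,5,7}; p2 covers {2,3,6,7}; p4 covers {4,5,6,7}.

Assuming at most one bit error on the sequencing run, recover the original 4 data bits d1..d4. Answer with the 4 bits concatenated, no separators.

s1 (pos 1,3,5,7): 0⊕0⊕1⊕0 = 1
s2 (pos 2,3,6,7): 0⊕0⊕1⊕0 = 1
s4 (pos 4,5,6,7): 0⊕1⊕1⊕0 = 0
Syndrome s4…s1 = 011 → error at position 3.
Flip position 3: 0000110 → 0010110
Read data bits from positions 3,5,6,7: 1110

1110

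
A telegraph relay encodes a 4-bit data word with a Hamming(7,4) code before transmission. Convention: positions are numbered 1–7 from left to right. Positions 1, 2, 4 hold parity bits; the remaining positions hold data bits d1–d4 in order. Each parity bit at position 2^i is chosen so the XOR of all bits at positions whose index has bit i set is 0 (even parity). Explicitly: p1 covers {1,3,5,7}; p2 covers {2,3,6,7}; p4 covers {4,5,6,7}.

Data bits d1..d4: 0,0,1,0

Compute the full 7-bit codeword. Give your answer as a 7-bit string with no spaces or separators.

0101010

Place data at non-parity positions: p1 p2 0 p4 0 1 0
p1 (pos 1,3,5,7): XOR of data positions = 0⊕0⊕0 = 0
p2 (pos 2,3,6,7): XOR of data positions = 0⊕1⊕0 = 1
p4 (pos 4,5,6,7): XOR of data positions = 0⊕1⊕0 = 1
Codeword: 0101010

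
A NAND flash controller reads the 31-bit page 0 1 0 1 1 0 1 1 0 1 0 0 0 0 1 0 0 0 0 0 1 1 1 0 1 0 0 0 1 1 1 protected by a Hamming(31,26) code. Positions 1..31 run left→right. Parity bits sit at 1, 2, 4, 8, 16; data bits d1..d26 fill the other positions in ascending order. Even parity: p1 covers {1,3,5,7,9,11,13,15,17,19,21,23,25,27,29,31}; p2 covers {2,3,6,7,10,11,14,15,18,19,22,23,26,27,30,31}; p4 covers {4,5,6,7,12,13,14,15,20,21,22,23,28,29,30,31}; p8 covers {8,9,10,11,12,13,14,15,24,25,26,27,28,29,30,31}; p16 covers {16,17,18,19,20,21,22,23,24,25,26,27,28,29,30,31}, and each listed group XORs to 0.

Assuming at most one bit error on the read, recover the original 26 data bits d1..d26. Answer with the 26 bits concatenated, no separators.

s1 (pos 1,3,5,7,9,11,13,15,17,19,21,23,25,27,29,31): 0⊕0⊕1⊕1⊕0⊕0⊕0⊕1⊕0⊕0⊕1⊕1⊕1⊕0⊕1⊕1 = 0
s2 (pos 2,3,6,7,10,11,14,15,18,19,22,23,26,27,30,31): 1⊕0⊕0⊕1⊕1⊕0⊕0⊕1⊕0⊕0⊕1⊕1⊕0⊕0⊕1⊕1 = 0
s4 (pos 4,5,6,7,12,13,14,15,20,21,22,23,28,29,30,31): 1⊕1⊕0⊕1⊕0⊕0⊕0⊕1⊕0⊕1⊕1⊕1⊕0⊕1⊕1⊕1 = 0
s8 (pos 8,9,10,11,12,13,14,15,24,25,26,27,28,29,30,31): 1⊕0⊕1⊕0⊕0⊕0⊕0⊕1⊕0⊕1⊕0⊕0⊕0⊕1⊕1⊕1 = 1
s16 (pos 16,17,18,19,20,21,22,23,24,25,26,27,28,29,30,31): 0⊕0⊕0⊕0⊕0⊕1⊕1⊕1⊕0⊕1⊕0⊕0⊕0⊕1⊕1⊕1 = 1
Syndrome s16…s1 = 11000 → error at position 24.
Flip position 24: 0101101101000010000011101000111 → 0101101101000010000011111000111
Read data bits from positions 3,5,6,7,9,10,11,12,13,14,15,17,18,19,20,21,22,23,24,25,26,27,28,29,30,31: 01010100001000011111000111

01010100001000011111000111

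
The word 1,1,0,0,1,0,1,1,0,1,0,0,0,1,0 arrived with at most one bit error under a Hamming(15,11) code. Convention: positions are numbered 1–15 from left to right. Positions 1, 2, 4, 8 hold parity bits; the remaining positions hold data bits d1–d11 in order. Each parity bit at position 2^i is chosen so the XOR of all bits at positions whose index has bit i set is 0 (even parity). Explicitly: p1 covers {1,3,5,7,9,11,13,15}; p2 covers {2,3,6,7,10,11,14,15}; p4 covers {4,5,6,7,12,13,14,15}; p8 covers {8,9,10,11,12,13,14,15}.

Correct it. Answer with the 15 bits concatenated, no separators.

110010110100110

s1 (pos 1,3,5,7,9,11,13,15): 1⊕0⊕1⊕1⊕0⊕0⊕0⊕0 = 1
s2 (pos 2,3,6,7,10,11,14,15): 1⊕0⊕0⊕1⊕1⊕0⊕1⊕0 = 0
s4 (pos 4,5,6,7,12,13,14,15): 0⊕1⊕0⊕1⊕0⊕0⊕1⊕0 = 1
s8 (pos 8,9,10,11,12,13,14,15): 1⊕0⊕1⊕0⊕0⊕0⊕1⊕0 = 1
Syndrome s8…s1 = 1101 → error at position 13.
Flip position 13: 110010110100010 → 110010110100110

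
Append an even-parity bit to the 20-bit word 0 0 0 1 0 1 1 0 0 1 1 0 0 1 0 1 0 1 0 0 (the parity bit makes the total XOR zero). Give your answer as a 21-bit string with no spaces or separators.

000101100110010101000

XOR of the 20 data bits: 0⊕0⊕0⊕1⊕0⊕1⊕1⊕0⊕0⊕1⊕1⊕0⊕0⊕1⊕0⊕1⊕0⊕1⊕0⊕0 = 0
Parity bit = 0 (so all 21 bits XOR to 0).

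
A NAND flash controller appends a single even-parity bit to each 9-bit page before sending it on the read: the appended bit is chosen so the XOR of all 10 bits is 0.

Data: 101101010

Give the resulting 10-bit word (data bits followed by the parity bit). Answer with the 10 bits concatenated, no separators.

1011010101

XOR of the 9 data bits: 1⊕0⊕1⊕1⊕0⊕1⊕0⊕1⊕0 = 1
Parity bit = 1 (so all 10 bits XOR to 0).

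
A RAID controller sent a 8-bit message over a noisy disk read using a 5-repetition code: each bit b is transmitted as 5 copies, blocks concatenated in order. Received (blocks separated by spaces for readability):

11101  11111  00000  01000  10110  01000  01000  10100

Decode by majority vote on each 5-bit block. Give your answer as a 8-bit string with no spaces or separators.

Block 1 (11101): 4 ones → 1
Block 2 (11111): 5 ones → 1
Block 3 (00000): 0 ones → 0
Block 4 (01000): 1 one → 0
Block 5 (10110): 3 ones → 1
Block 6 (01000): 1 one → 0
Block 7 (01000): 1 one → 0
Block 8 (10100): 2 ones → 0

11001000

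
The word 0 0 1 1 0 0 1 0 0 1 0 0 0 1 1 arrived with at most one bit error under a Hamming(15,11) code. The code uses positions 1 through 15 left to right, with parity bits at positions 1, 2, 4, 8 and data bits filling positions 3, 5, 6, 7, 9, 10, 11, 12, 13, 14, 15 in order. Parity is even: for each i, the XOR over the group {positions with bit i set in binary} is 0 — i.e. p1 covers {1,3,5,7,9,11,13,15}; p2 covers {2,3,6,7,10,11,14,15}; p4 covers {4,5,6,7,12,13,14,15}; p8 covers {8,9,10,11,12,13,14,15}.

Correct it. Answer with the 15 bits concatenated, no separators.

001100100110011

s1 (pos 1,3,5,7,9,11,13,15): 0⊕1⊕0⊕1⊕0⊕0⊕0⊕1 = 1
s2 (pos 2,3,6,7,10,11,14,15): 0⊕1⊕0⊕1⊕1⊕0⊕1⊕1 = 1
s4 (pos 4,5,6,7,12,13,14,15): 1⊕0⊕0⊕1⊕0⊕0⊕1⊕1 = 0
s8 (pos 8,9,10,11,12,13,14,15): 0⊕0⊕1⊕0⊕0⊕0⊕1⊕1 = 1
Syndrome s8…s1 = 1011 → error at position 11.
Flip position 11: 001100100100011 → 001100100110011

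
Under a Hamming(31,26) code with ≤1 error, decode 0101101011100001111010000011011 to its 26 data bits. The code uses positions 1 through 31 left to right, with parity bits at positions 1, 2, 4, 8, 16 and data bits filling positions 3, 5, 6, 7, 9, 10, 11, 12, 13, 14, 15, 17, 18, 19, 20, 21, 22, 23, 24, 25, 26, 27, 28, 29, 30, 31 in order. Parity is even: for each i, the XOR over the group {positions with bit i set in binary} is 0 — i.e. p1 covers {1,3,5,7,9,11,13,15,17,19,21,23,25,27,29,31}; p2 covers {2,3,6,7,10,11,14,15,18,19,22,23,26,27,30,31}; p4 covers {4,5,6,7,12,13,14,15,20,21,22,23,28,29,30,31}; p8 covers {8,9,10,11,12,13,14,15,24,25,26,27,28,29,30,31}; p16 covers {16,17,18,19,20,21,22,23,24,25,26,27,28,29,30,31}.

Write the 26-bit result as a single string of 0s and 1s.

s1 (pos 1,3,5,7,9,11,13,15,17,19,21,23,25,27,29,31): 0⊕0⊕1⊕1⊕1⊕1⊕0⊕0⊕1⊕1⊕1⊕0⊕0⊕1⊕0⊕1 = 1
s2 (pos 2,3,6,7,10,11,14,15,18,19,22,23,26,27,30,31): 1⊕0⊕0⊕1⊕1⊕1⊕0⊕0⊕1⊕1⊕0⊕0⊕0⊕1⊕1⊕1 = 1
s4 (pos 4,5,6,7,12,13,14,15,20,21,22,23,28,29,30,31): 1⊕1⊕0⊕1⊕0⊕0⊕0⊕0⊕0⊕1⊕0⊕0⊕1⊕0⊕1⊕1 = 1
s8 (pos 8,9,10,11,12,13,14,15,24,25,26,27,28,29,30,31): 0⊕1⊕1⊕1⊕0⊕0⊕0⊕0⊕0⊕0⊕0⊕1⊕1⊕0⊕1⊕1 = 1
s16 (pos 16,17,18,19,20,21,22,23,24,25,26,27,28,29,30,31): 1⊕1⊕1⊕1⊕0⊕1⊕0⊕0⊕0⊕0⊕0⊕1⊕1⊕0⊕1⊕1 = 1
Syndrome s16…s1 = 11111 → error at position 31.
Flip position 31: 0101101011100001111010000011011 → 0101101011100001111010000011010
Read data bits from positions 3,5,6,7,9,10,11,12,13,14,15,17,18,19,20,21,22,23,24,25,26,27,28,29,30,31: 01011110000111010000011010

01011110000111010000011010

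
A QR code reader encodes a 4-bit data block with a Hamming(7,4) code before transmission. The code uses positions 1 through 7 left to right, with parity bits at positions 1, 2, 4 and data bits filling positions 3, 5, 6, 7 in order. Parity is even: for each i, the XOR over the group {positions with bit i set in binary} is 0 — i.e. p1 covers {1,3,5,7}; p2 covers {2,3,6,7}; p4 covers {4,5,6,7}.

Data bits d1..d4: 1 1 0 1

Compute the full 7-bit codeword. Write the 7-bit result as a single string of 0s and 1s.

Place data at non-parity positions: p1 p2 1 p4 1 0 1
p1 (pos 1,3,5,7): XOR of data positions = 1⊕1⊕1 = 1
p2 (pos 2,3,6,7): XOR of data positions = 1⊕0⊕1 = 0
p4 (pos 4,5,6,7): XOR of data positions = 1⊕0⊕1 = 0
Codeword: 1010101

1010101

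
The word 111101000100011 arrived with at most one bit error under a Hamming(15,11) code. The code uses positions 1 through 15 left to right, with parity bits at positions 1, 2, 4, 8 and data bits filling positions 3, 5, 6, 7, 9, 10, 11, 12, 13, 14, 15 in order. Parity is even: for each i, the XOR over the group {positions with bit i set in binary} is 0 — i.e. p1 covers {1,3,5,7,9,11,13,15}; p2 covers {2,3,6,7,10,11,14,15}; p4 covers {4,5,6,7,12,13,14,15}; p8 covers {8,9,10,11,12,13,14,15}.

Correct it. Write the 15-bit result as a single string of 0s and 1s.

111101001100011

s1 (pos 1,3,5,7,9,11,13,15): 1⊕1⊕0⊕0⊕0⊕0⊕0⊕1 = 1
s2 (pos 2,3,6,7,10,11,14,15): 1⊕1⊕1⊕0⊕1⊕0⊕1⊕1 = 0
s4 (pos 4,5,6,7,12,13,14,15): 1⊕0⊕1⊕0⊕0⊕0⊕1⊕1 = 0
s8 (pos 8,9,10,11,12,13,14,15): 0⊕0⊕1⊕0⊕0⊕0⊕1⊕1 = 1
Syndrome s8…s1 = 1001 → error at position 9.
Flip position 9: 111101000100011 → 111101001100011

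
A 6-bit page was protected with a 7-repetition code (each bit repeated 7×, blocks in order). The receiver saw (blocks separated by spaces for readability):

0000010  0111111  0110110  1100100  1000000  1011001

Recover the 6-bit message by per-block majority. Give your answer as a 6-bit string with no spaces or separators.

011001

Block 1 (0000010): 1 one → 0
Block 2 (0111111): 6 ones → 1
Block 3 (0110110): 4 ones → 1
Block 4 (1100100): 3 ones → 0
Block 5 (1000000): 1 one → 0
Block 6 (1011001): 4 ones → 1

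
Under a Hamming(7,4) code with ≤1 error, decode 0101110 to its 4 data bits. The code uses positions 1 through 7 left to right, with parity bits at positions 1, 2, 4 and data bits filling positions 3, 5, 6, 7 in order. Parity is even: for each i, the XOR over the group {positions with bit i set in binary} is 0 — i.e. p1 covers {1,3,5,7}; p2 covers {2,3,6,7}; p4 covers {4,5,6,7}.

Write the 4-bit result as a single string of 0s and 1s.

0010

s1 (pos 1,3,5,7): 0⊕0⊕1⊕0 = 1
s2 (pos 2,3,6,7): 1⊕0⊕1⊕0 = 0
s4 (pos 4,5,6,7): 1⊕1⊕1⊕0 = 1
Syndrome s4…s1 = 101 → error at position 5.
Flip position 5: 0101110 → 0101010
Read data bits from positions 3,5,6,7: 0010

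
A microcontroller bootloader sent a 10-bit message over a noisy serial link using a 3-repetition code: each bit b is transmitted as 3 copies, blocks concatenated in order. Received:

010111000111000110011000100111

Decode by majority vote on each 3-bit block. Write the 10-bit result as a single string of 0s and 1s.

0101011001

Block 1 (010): 1 one → 0
Block 2 (111): 3 ones → 1
Block 3 (000): 0 ones → 0
Block 4 (111): 3 ones → 1
Block 5 (000): 0 ones → 0
Block 6 (110): 2 ones → 1
Block 7 (011): 2 ones → 1
Block 8 (000): 0 ones → 0
Block 9 (100): 1 one → 0
Block 10 (111): 3 ones → 1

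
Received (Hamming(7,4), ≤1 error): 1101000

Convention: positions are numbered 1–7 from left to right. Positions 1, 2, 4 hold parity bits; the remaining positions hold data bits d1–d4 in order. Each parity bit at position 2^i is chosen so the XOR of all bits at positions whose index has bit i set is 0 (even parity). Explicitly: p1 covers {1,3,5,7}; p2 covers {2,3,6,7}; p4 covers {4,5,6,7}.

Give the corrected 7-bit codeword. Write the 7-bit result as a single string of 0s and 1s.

s1 (pos 1,3,5,7): 1⊕0⊕0⊕0 = 1
s2 (pos 2,3,6,7): 1⊕0⊕0⊕0 = 1
s4 (pos 4,5,6,7): 1⊕0⊕0⊕0 = 1
Syndrome s4…s1 = 111 → error at position 7.
Flip position 7: 1101000 → 1101001

1101001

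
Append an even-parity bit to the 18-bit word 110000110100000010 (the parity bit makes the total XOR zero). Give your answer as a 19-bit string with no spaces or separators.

1100001101000000100

XOR of the 18 data bits: 1⊕1⊕0⊕0⊕0⊕0⊕1⊕1⊕0⊕1⊕0⊕0⊕0⊕0⊕0⊕0⊕1⊕0 = 0
Parity bit = 0 (so all 19 bits XOR to 0).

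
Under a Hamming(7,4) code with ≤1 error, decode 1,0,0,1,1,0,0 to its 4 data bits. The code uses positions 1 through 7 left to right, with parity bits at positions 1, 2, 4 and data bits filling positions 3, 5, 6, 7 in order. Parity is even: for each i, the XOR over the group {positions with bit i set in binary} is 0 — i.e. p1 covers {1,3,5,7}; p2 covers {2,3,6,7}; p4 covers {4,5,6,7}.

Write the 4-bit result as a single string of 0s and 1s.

0100

s1 (pos 1,3,5,7): 1⊕0⊕1⊕0 = 0
s2 (pos 2,3,6,7): 0⊕0⊕0⊕0 = 0
s4 (pos 4,5,6,7): 1⊕1⊕0⊕0 = 0
Syndrome s4…s1 = 000 → no error.
Read data bits from positions 3,5,6,7: 0100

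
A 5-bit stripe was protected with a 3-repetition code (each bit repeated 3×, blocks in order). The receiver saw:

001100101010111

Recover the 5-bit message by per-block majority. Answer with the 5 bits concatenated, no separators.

Block 1 (001): 1 one → 0
Block 2 (100): 1 one → 0
Block 3 (101): 2 ones → 1
Block 4 (010): 1 one → 0
Block 5 (111): 3 ones → 1

00101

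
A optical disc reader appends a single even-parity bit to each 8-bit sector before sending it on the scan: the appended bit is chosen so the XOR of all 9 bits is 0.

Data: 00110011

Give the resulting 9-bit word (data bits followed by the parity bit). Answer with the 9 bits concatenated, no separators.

XOR of the 8 data bits: 0⊕0⊕1⊕1⊕0⊕0⊕1⊕1 = 0
Parity bit = 0 (so all 9 bits XOR to 0).

001100110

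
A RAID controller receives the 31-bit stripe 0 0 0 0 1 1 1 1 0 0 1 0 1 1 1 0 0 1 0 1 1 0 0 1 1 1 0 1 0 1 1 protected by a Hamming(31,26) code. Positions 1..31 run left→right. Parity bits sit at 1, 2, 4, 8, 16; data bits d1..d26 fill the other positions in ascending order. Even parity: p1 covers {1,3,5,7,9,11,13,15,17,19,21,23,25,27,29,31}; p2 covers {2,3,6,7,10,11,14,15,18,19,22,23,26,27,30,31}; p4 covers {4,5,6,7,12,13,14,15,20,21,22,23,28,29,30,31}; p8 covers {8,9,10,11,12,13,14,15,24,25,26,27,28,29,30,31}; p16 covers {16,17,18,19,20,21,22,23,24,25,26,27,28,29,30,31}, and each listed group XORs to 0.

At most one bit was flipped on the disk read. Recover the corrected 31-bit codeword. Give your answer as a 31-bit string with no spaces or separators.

s1 (pos 1,3,5,7,9,11,13,15,17,19,21,23,25,27,29,31): 0⊕0⊕1⊕1⊕0⊕1⊕1⊕1⊕0⊕0⊕1⊕0⊕1⊕0⊕0⊕1 = 0
s2 (pos 2,3,6,7,10,11,14,15,18,19,22,23,26,27,30,31): 0⊕0⊕1⊕1⊕0⊕1⊕1⊕1⊕1⊕0⊕0⊕0⊕1⊕0⊕1⊕1 = 1
s4 (pos 4,5,6,7,12,13,14,15,20,21,22,23,28,29,30,31): 0⊕1⊕1⊕1⊕0⊕1⊕1⊕1⊕1⊕1⊕0⊕0⊕1⊕0⊕1⊕1 = 1
s8 (pos 8,9,10,11,12,13,14,15,24,25,26,27,28,29,30,31): 1⊕0⊕0⊕1⊕0⊕1⊕1⊕1⊕1⊕1⊕1⊕0⊕1⊕0⊕1⊕1 = 1
s16 (pos 16,17,18,19,20,21,22,23,24,25,26,27,28,29,30,31): 0⊕0⊕1⊕0⊕1⊕1⊕0⊕0⊕1⊕1⊕1⊕0⊕1⊕0⊕1⊕1 = 1
Syndrome s16…s1 = 11110 → error at position 30.
Flip position 30: 0000111100101110010110011101011 → 0000111100101110010110011101001

0000111100101110010110011101001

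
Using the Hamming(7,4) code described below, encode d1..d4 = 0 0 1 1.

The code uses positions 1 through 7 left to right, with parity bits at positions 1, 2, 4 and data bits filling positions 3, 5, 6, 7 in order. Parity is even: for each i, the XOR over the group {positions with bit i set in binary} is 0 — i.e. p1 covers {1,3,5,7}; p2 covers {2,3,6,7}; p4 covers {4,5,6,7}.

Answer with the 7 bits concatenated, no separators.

Place data at non-parity positions: p1 p2 0 p4 0 1 1
p1 (pos 1,3,5,7): XOR of data positions = 0⊕0⊕1 = 1
p2 (pos 2,3,6,7): XOR of data positions = 0⊕1⊕1 = 0
p4 (pos 4,5,6,7): XOR of data positions = 0⊕1⊕1 = 0
Codeword: 1000011

1000011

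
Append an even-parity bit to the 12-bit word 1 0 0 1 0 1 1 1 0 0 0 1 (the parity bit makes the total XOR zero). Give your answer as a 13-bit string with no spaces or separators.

XOR of the 12 data bits: 1⊕0⊕0⊕1⊕0⊕1⊕1⊕1⊕0⊕0⊕0⊕1 = 0
Parity bit = 0 (so all 13 bits XOR to 0).

1001011100010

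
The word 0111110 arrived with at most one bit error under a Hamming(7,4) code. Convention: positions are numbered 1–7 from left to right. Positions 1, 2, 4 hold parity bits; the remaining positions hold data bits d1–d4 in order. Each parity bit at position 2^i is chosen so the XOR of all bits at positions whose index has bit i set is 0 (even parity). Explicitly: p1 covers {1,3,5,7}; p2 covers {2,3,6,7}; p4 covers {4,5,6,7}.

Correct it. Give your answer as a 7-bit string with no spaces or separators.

s1 (pos 1,3,5,7): 0⊕1⊕1⊕0 = 0
s2 (pos 2,3,6,7): 1⊕1⊕1⊕0 = 1
s4 (pos 4,5,6,7): 1⊕1⊕1⊕0 = 1
Syndrome s4…s1 = 110 → error at position 6.
Flip position 6: 0111110 → 0111100

0111100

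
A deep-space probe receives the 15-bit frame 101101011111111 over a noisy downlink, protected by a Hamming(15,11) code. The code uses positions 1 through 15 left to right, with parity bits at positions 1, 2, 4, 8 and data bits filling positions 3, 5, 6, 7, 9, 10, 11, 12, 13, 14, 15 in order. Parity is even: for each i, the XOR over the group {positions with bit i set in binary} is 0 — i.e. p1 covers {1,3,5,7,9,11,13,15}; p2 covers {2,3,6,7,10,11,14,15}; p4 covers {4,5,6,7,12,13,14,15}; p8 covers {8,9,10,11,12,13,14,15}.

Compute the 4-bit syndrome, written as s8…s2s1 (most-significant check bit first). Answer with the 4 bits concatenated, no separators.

0000

s1 (pos 1,3,5,7,9,11,13,15): 1⊕1⊕0⊕0⊕1⊕1⊕1⊕1 = 0
s2 (pos 2,3,6,7,10,11,14,15): 0⊕1⊕1⊕0⊕1⊕1⊕1⊕1 = 0
s4 (pos 4,5,6,7,12,13,14,15): 1⊕0⊕1⊕0⊕1⊕1⊕1⊕1 = 0
s8 (pos 8,9,10,11,12,13,14,15): 1⊕1⊕1⊕1⊕1⊕1⊕1⊕1 = 0
Syndrome s8…s1 = 0000 → no error.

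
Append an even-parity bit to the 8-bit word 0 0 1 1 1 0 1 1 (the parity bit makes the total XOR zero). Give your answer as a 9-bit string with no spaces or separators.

001110111

XOR of the 8 data bits: 0⊕0⊕1⊕1⊕1⊕0⊕1⊕1 = 1
Parity bit = 1 (so all 9 bits XOR to 0).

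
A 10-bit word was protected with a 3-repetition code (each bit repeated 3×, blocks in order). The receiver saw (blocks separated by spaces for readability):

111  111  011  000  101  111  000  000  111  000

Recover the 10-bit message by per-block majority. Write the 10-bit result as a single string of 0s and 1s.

1110110010

Block 1 (111): 3 ones → 1
Block 2 (111): 3 ones → 1
Block 3 (011): 2 ones → 1
Block 4 (000): 0 ones → 0
Block 5 (101): 2 ones → 1
Block 6 (111): 3 ones → 1
Block 7 (000): 0 ones → 0
Block 8 (000): 0 ones → 0
Block 9 (111): 3 ones → 1
Block 10 (000): 0 ones → 0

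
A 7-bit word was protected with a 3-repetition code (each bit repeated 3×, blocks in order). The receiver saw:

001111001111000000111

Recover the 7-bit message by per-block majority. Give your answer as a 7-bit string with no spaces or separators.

0101001

Block 1 (001): 1 one → 0
Block 2 (111): 3 ones → 1
Block 3 (001): 1 one → 0
Block 4 (111): 3 ones → 1
Block 5 (000): 0 ones → 0
Block 6 (000): 0 ones → 0
Block 7 (111): 3 ones → 1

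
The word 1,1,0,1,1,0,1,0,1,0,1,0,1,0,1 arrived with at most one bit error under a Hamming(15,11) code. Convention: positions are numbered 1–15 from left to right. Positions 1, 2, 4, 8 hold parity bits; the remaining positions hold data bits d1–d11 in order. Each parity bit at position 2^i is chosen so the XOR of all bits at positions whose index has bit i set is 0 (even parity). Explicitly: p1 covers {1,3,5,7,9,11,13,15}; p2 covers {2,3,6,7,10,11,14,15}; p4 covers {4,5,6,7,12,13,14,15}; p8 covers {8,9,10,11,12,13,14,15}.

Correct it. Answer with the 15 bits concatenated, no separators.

s1 (pos 1,3,5,7,9,11,13,15): 1⊕0⊕1⊕1⊕1⊕1⊕1⊕1 = 1
s2 (pos 2,3,6,7,10,11,14,15): 1⊕0⊕0⊕1⊕0⊕1⊕0⊕1 = 0
s4 (pos 4,5,6,7,12,13,14,15): 1⊕1⊕0⊕1⊕0⊕1⊕0⊕1 = 1
s8 (pos 8,9,10,11,12,13,14,15): 0⊕1⊕0⊕1⊕0⊕1⊕0⊕1 = 0
Syndrome s8…s1 = 0101 → error at position 5.
Flip position 5: 110110101010101 → 110100101010101

110100101010101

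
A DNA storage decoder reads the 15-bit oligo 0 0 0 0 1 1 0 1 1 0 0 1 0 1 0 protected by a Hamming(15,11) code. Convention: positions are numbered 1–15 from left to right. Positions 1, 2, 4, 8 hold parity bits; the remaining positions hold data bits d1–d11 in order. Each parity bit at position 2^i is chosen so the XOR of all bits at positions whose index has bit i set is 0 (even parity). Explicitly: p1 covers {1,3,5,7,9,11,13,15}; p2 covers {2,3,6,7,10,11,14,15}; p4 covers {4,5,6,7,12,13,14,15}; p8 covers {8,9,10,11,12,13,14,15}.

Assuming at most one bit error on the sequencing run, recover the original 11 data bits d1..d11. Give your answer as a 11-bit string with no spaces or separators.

s1 (pos 1,3,5,7,9,11,13,15): 0⊕0⊕1⊕0⊕1⊕0⊕0⊕0 = 0
s2 (pos 2,3,6,7,10,11,14,15): 0⊕0⊕1⊕0⊕0⊕0⊕1⊕0 = 0
s4 (pos 4,5,6,7,12,13,14,15): 0⊕1⊕1⊕0⊕1⊕0⊕1⊕0 = 0
s8 (pos 8,9,10,11,12,13,14,15): 1⊕1⊕0⊕0⊕1⊕0⊕1⊕0 = 0
Syndrome s8…s1 = 0000 → no error.
Read data bits from positions 3,5,6,7,9,10,11,12,13,14,15: 01101001010

01101001010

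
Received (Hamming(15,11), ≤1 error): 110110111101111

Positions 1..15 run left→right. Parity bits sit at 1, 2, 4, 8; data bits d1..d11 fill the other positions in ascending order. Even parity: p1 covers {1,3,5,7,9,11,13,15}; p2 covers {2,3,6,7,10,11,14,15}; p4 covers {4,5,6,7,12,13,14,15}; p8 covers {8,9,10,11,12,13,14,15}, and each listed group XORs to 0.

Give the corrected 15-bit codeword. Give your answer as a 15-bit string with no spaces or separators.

s1 (pos 1,3,5,7,9,11,13,15): 1⊕0⊕1⊕1⊕1⊕0⊕1⊕1 = 0
s2 (pos 2,3,6,7,10,11,14,15): 1⊕0⊕0⊕1⊕1⊕0⊕1⊕1 = 1
s4 (pos 4,5,6,7,12,13,14,15): 1⊕1⊕0⊕1⊕1⊕1⊕1⊕1 = 1
s8 (pos 8,9,10,11,12,13,14,15): 1⊕1⊕1⊕0⊕1⊕1⊕1⊕1 = 1
Syndrome s8…s1 = 1110 → error at position 14.
Flip position 14: 110110111101111 → 110110111101101

110110111101101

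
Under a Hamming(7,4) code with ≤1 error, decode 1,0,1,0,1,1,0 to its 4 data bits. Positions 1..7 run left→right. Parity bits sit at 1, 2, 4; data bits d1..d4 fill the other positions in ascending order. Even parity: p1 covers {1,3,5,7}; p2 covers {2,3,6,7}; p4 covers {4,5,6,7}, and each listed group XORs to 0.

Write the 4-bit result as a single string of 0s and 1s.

s1 (pos 1,3,5,7): 1⊕1⊕1⊕0 = 1
s2 (pos 2,3,6,7): 0⊕1⊕1⊕0 = 0
s4 (pos 4,5,6,7): 0⊕1⊕1⊕0 = 0
Syndrome s4…s1 = 001 → error at position 1.
Flip position 1: 1010110 → 0010110
Read data bits from positions 3,5,6,7: 1110

1110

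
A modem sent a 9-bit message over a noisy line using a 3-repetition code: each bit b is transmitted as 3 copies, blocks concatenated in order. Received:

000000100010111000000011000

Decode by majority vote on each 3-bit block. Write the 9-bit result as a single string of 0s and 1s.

000010010

Block 1 (000): 0 ones → 0
Block 2 (000): 0 ones → 0
Block 3 (100): 1 one → 0
Block 4 (010): 1 one → 0
Block 5 (111): 3 ones → 1
Block 6 (000): 0 ones → 0
Block 7 (000): 0 ones → 0
Block 8 (011): 2 ones → 1
Block 9 (000): 0 ones → 0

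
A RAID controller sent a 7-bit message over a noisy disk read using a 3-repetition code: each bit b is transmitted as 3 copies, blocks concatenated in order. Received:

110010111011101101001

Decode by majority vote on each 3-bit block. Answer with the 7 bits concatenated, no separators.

Block 1 (110): 2 ones → 1
Block 2 (010): 1 one → 0
Block 3 (111): 3 ones → 1
Block 4 (011): 2 ones → 1
Block 5 (101): 2 ones → 1
Block 6 (101): 2 ones → 1
Block 7 (001): 1 one → 0

1011110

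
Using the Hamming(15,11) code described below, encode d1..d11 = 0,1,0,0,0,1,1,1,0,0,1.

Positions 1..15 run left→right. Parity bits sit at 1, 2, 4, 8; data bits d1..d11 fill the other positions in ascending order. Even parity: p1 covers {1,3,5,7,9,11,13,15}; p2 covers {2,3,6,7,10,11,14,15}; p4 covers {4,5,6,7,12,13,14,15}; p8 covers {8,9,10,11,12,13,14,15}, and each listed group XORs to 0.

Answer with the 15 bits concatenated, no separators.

110110000111001

Place data at non-parity positions: p1 p2 0 p4 1 0 0 p8 0 1 1 1 0 0 1
p1 (pos 1,3,5,7,9,11,13,15): XOR of data positions = 0⊕1⊕0⊕0⊕1⊕0⊕1 = 1
p2 (pos 2,3,6,7,10,11,14,15): XOR of data positions = 0⊕0⊕0⊕1⊕1⊕0⊕1 = 1
p4 (pos 4,5,6,7,12,13,14,15): XOR of data positions = 1⊕0⊕0⊕1⊕0⊕0⊕1 = 1
p8 (pos 8,9,10,11,12,13,14,15): XOR of data positions = 0⊕1⊕1⊕1⊕0⊕0⊕1 = 0
Codeword: 110110000111001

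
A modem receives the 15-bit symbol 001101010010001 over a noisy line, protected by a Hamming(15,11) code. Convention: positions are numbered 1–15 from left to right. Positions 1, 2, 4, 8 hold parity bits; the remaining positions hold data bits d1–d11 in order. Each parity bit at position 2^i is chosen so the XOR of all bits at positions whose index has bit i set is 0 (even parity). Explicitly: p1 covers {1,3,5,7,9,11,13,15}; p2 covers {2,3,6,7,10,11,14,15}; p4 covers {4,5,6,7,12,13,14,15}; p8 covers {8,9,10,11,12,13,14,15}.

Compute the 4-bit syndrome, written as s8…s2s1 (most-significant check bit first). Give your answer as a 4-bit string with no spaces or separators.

s1 (pos 1,3,5,7,9,11,13,15): 0⊕1⊕0⊕0⊕0⊕1⊕0⊕1 = 1
s2 (pos 2,3,6,7,10,11,14,15): 0⊕1⊕1⊕0⊕0⊕1⊕0⊕1 = 0
s4 (pos 4,5,6,7,12,13,14,15): 1⊕0⊕1⊕0⊕0⊕0⊕0⊕1 = 1
s8 (pos 8,9,10,11,12,13,14,15): 1⊕0⊕0⊕1⊕0⊕0⊕0⊕1 = 1
Syndrome s8…s1 = 1101 → error at position 13.

1101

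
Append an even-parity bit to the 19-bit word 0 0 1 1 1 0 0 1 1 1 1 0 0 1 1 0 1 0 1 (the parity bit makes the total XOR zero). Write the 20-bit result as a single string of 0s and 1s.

00111001111001101011

XOR of the 19 data bits: 0⊕0⊕1⊕1⊕1⊕0⊕0⊕1⊕1⊕1⊕1⊕0⊕0⊕1⊕1⊕0⊕1⊕0⊕1 = 1
Parity bit = 1 (so all 20 bits XOR to 0).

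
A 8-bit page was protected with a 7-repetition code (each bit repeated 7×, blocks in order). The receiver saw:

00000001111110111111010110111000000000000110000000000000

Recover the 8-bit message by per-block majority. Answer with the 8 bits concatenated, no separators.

Block 1 (0000000): 0 ones → 0
Block 2 (1111110): 6 ones → 1
Block 3 (1111110): 6 ones → 1
Block 4 (1011011): 5 ones → 1
Block 5 (1000000): 1 one → 0
Block 6 (0000001): 1 one → 0
Block 7 (1000000): 1 one → 0
Block 8 (0000000): 0 ones → 0

01110000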